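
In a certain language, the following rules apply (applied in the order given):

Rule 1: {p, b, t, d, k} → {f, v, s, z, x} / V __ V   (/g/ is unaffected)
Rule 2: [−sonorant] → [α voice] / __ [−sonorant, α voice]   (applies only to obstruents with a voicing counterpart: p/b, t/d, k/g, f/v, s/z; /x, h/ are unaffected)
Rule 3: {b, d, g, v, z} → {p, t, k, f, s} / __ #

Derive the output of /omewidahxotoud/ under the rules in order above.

Rule 1 (intervocalic spirantization): /d/ is a stop between vowels /i/ and /a/, so it spirantizes to the fricative [z]. /t/ is a stop between vowels /o/ and /o/, so it spirantizes to the fricative [s]. /omewidahxotoud/ → omewizahxosoud.
Rule 2 (regressive voicing assimilation): no segment meets the environment; /omewizahxosoud/ is unchanged.
Rule 3 (final devoicing): /d/ is a voiced obstruent in word-final position, so it devoices to [t]. /omewizahxosoud/ → omewizahxosout.

omewizahxosout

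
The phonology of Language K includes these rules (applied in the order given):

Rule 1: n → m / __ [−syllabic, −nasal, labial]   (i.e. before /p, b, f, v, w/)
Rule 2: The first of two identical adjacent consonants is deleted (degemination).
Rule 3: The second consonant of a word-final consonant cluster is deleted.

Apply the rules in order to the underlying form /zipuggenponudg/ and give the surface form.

zipugemponud

Rule 1 (nasal place assimilation): /n/ precedes the labial consonant /p/, so it assimilates in place to [m]. /zipuggenponudg/ → zipuggemponudg.
Rule 2 (degemination): /gg/ is a geminate; the first /g/ deletes. /zipuggemponudg/ → zipugemponudg.
Rule 3 (final cluster simplification): /g/ is the second consonant of a word-final cluster /dg/, so it deletes. /zipugemponudg/ → zipugemponud.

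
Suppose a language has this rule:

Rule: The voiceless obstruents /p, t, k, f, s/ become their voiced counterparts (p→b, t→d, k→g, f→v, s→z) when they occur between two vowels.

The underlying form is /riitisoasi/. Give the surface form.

/t/ is a voiceless obstruent between vowels /i/ and /i/, so it voices to [d].
/s/ is a voiceless obstruent between vowels /i/ and /o/, so it voices to [z].
/s/ is a voiceless obstruent between vowels /a/ and /i/, so it voices to [z].
Surface form: [riidizoazi].

riidizoazi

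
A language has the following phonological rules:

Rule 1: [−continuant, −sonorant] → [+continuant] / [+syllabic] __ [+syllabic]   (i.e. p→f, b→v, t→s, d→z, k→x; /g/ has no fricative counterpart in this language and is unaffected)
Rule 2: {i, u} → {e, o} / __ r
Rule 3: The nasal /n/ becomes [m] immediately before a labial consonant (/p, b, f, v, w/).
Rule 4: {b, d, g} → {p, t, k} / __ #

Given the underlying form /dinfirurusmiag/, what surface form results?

Rule 1 (intervocalic spirantization): no segment meets the environment; /dinfirurusmiag/ is unchanged.
Rule 2 (pre-rhotic lowering): /i/ is a high vowel immediately before /r/, so it lowers to [e]. /u/ is a high vowel immediately before /r/, so it lowers to [o]. /dinfirurusmiag/ → dinferorusmiag.
Rule 3 (nasal place assimilation): /n/ precedes the labial consonant /f/, so it assimilates in place to [m]. /dinferorusmiag/ → dimferorusmiag.
Rule 4 (final devoicing): /g/ is a voiced stop in word-final position, so it devoices to [k]. /dimferorusmiag/ → dimferorusmiak.

dimferorusmiak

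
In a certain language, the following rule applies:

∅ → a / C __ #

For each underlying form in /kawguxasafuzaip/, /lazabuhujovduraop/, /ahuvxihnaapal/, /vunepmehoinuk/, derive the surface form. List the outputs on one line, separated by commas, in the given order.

/kawguxasafuzaip/: the form ends in the consonant /p/, so [a] is inserted word-finally. → [kawguxasafuzaipa].
/lazabuhujovduraop/: the form ends in the consonant /p/, so [a] is inserted word-finally. → [lazabuhujovduraopa].
/ahuvxihnaapal/: the form ends in the consonant /l/, so [a] is inserted word-finally. → [ahuvxihnaapala].
/vunepmehoinuk/: the form ends in the consonant /k/, so [a] is inserted word-finally. → [vunepmehoinuka].

kawguxasafuzaipa, lazabuhujovduraopa, ahuvxihnaapala, vunepmehoinuka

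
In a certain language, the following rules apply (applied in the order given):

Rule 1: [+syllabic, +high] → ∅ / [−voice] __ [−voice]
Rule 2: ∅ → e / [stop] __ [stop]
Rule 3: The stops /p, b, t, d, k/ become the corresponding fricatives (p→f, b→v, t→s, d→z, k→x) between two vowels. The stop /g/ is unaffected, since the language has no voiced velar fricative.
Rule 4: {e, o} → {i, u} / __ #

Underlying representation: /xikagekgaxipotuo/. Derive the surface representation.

xkagexegaxposuu

Rule 1 (high vowel syncope): /i/ is a high vowel flanked by voiceless consonants /x/ and /k/, so it deletes. /i/ is a high vowel flanked by voiceless consonants /x/ and /p/, so it deletes. /xikagekgaxipotuo/ → xkagekgaxpotuo.
Rule 2 (stop-cluster e-epenthesis): /k/ and /g/ form a stop–stop cluster, so [e] is inserted between them. /xkagekgaxpotuo/ → xkagekegaxpotuo.
Rule 3 (intervocalic spirantization): /k/ is a stop between vowels /e/ and /e/, so it spirantizes to the fricative [x]. /t/ is a stop between vowels /o/ and /u/, so it spirantizes to the fricative [s]. /xkagekegaxpotuo/ → xkagexegaxposuo.
Rule 4 (final vowel raising): /o/ is a mid vowel in word-final position, so it raises to [u]. /xkagexegaxposuo/ → xkagexegaxposuu.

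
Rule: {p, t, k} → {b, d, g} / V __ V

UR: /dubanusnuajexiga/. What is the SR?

dubanusnuajexiga

No segment of /dubanusnuajexiga/ meets the structural description of the rule, so the form surfaces unchanged.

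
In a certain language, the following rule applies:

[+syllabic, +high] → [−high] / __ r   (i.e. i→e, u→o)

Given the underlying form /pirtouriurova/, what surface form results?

Scanning /pirtouriurova/: /i/ is a high vowel immediately before /r/, so it lowers to [e]; /u/ is a high vowel immediately before /r/, so it lowers to [o]; /i/ at position 8 is not in the conditioning environment; /u/ is a high vowel immediately before /r/, so it lowers to [o].
Result: [pertooriorova].

pertooriorova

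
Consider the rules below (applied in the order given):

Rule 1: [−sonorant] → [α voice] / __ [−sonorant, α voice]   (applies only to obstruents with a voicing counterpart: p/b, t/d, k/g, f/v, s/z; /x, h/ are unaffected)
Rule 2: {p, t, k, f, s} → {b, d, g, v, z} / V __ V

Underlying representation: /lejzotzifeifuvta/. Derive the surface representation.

lejzodziveivufta

Rule 1 (regressive voicing assimilation): /t/ precedes the voiced obstruent /z/, so it voices to [d] by assimilation. /v/ precedes the voiceless obstruent /t/, so it devoices to [f] by assimilation. /lejzotzifeifuvta/ → lejzodzifeifufta.
Rule 2 (intervocalic voicing): /f/ is a voiceless obstruent between vowels /i/ and /e/, so it voices to [v]. /f/ is a voiceless obstruent between vowels /i/ and /u/, so it voices to [v]. /lejzodzifeifufta/ → lejzodziveivufta.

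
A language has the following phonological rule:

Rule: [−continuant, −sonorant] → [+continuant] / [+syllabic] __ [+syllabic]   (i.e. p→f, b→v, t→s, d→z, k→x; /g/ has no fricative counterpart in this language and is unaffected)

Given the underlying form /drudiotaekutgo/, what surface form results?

druziosaexutgo

/d/ is a stop between vowels /u/ and /i/, so it spirantizes to the fricative [z].
/t/ is a stop between vowels /o/ and /a/, so it spirantizes to the fricative [s].
/k/ is a stop between vowels /e/ and /u/, so it spirantizes to the fricative [x].
The other instances of /d/, /t/ do not occur in the required environment and remain unchanged.
Surface form: [druziosaexutgo].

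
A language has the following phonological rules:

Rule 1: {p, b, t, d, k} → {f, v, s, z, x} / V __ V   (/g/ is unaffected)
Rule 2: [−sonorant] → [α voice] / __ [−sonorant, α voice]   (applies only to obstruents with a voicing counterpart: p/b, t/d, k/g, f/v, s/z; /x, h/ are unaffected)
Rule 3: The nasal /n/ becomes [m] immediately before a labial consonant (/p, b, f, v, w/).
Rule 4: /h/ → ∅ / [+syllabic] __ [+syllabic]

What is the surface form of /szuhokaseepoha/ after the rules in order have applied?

zzuoxaseefoa

Rule 1 (intervocalic spirantization): /k/ is a stop between vowels /o/ and /a/, so it spirantizes to the fricative [x]. /p/ is a stop between vowels /e/ and /o/, so it spirantizes to the fricative [f]. /szuhokaseepoha/ → szuhoxaseefoha.
Rule 2 (regressive voicing assimilation): /s/ precedes the voiced obstruent /z/, so it voices to [z] by assimilation. /szuhoxaseefoha/ → zzuhoxaseefoha.
Rule 3 (nasal place assimilation): no segment meets the environment; /zzuhoxaseefoha/ is unchanged.
Rule 4 (intervocalic h-deletion): /h/ occurs between vowels /u/ and /o/, so it deletes. /h/ occurs between vowels /o/ and /a/, so it deletes. /zzuhoxaseefoha/ → zzuoxaseefoa.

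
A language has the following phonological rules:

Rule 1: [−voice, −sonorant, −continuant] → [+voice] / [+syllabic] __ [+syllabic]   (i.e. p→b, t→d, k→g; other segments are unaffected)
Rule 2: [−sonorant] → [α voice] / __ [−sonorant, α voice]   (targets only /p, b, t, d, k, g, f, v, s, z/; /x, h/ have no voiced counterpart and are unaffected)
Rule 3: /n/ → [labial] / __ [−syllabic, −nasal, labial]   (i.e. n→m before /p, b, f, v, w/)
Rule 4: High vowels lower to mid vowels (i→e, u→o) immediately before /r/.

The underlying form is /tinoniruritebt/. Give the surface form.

Rule 1 (intervocalic voicing): /t/ is a voiceless stop between vowels /i/ and /e/, so it voices to [d]. /tinoniruritebt/ → tinoniruridebt.
Rule 2 (regressive voicing assimilation): /b/ precedes the voiceless obstruent /t/, so it devoices to [p] by assimilation. /tinoniruridebt/ → tinoniruridept.
Rule 3 (nasal place assimilation): no segment meets the environment; /tinoniruridept/ is unchanged.
Rule 4 (pre-rhotic lowering): /i/ is a high vowel immediately before /r/, so it lowers to [e]. /u/ is a high vowel immediately before /r/, so it lowers to [o]. /tinoniruridept/ → tinoneroridept.

tinoneroridept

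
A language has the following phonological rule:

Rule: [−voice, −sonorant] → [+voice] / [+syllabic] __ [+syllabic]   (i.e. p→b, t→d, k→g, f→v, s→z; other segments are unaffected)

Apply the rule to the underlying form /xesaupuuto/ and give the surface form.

xezaubuudo

/s/ is a voiceless obstruent between vowels /e/ and /a/, so it voices to [z].
/p/ is a voiceless obstruent between vowels /u/ and /u/, so it voices to [b].
/t/ is a voiceless obstruent between vowels /u/ and /o/, so it voices to [d].
Surface form: [xezaubuudo].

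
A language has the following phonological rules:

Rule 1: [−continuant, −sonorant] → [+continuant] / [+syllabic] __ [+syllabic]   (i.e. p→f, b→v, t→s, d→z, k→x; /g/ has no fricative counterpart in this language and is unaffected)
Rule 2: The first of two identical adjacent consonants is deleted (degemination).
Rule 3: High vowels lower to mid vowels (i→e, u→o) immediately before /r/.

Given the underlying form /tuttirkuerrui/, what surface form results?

Rule 1 (intervocalic spirantization): no segment meets the environment; /tuttirkuerrui/ is unchanged.
Rule 2 (degemination): /tt/ is a geminate; the first /t/ deletes. /rr/ is a geminate; the first /r/ deletes. /tuttirkuerrui/ → tutirkuerui.
Rule 3 (pre-rhotic lowering): /i/ is a high vowel immediately before /r/, so it lowers to [e]. /tutirkuerui/ → tuterkuerui.

tuterkuerui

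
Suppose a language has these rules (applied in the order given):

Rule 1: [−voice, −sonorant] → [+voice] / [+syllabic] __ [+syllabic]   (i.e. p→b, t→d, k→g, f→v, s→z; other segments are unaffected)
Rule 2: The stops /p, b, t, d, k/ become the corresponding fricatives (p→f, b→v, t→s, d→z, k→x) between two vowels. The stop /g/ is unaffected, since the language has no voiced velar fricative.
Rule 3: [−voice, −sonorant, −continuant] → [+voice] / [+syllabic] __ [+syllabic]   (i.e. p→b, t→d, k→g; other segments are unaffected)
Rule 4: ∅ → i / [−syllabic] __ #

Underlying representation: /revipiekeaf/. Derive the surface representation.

Rule 1 (intervocalic voicing): /p/ is a voiceless obstruent between vowels /i/ and /i/, so it voices to [b]. /k/ is a voiceless obstruent between vowels /e/ and /e/, so it voices to [g]. /revipiekeaf/ → revibiegeaf.
Rule 2 (intervocalic spirantization): /b/ is a stop between vowels /i/ and /i/, so it spirantizes to the fricative [v]. /revibiegeaf/ → reviviegeaf.
Rule 3 (intervocalic voicing): no segment meets the environment; /reviviegeaf/ is unchanged.
Rule 4 (final i-epenthesis): the form ends in the consonant /f/, so [i] is inserted word-finally. /reviviegeaf/ → reviviegeafi.

reviviegeafi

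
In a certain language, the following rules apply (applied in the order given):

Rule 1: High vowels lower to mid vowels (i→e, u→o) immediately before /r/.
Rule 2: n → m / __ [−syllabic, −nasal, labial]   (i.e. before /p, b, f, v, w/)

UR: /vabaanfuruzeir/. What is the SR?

Rule 1 (pre-rhotic lowering): /u/ is a high vowel immediately before /r/, so it lowers to [o]. /i/ is a high vowel immediately before /r/, so it lowers to [e]. /vabaanfuruzeir/ → vabaanforuzeer.
Rule 2 (nasal place assimilation): /n/ precedes the labial consonant /f/, so it assimilates in place to [m]. /vabaanforuzeer/ → vabaamforuzeer.

vabaamforuzeer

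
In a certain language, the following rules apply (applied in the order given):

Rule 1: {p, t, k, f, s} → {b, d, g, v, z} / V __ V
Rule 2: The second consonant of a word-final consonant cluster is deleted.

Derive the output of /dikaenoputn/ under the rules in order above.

Rule 1 (intervocalic voicing): /k/ is a voiceless obstruent between vowels /i/ and /a/, so it voices to [g]. /p/ is a voiceless obstruent between vowels /o/ and /u/, so it voices to [b]. /dikaenoputn/ → digaenobutn.
Rule 2 (final cluster simplification): /n/ is the second consonant of a word-final cluster /tn/, so it deletes. /digaenobutn/ → digaenobut.

digaenobut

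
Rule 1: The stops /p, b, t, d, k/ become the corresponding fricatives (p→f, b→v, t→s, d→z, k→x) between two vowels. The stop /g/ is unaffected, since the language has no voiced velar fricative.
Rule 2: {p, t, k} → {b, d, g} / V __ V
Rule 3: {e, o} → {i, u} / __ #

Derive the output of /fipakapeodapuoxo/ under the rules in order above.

fifaxafeozafuoxu

Rule 1 (intervocalic spirantization): /p/ is a stop between vowels /i/ and /a/, so it spirantizes to the fricative [f]. /k/ is a stop between vowels /a/ and /a/, so it spirantizes to the fricative [x]. /p/ is a stop between vowels /a/ and /e/, so it spirantizes to the fricative [f]. /d/ is a stop between vowels /o/ and /a/, so it spirantizes to the fricative [z]. /p/ is a stop between vowels /a/ and /u/, so it spirantizes to the fricative [f]. /fipakapeodapuoxo/ → fifaxafeozafuoxo.
Rule 2 (intervocalic voicing): no segment meets the environment; /fifaxafeozafuoxo/ is unchanged.
Rule 3 (final vowel raising): /o/ is a mid vowel in word-final position, so it raises to [u]. /fifaxafeozafuoxo/ → fifaxafeozafuoxu.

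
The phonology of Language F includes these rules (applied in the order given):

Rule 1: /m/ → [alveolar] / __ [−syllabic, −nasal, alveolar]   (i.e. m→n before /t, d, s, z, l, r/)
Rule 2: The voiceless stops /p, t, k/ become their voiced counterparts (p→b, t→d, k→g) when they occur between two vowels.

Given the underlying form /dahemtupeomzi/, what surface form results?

Rule 1 (nasal place assimilation): /m/ precedes the alveolar consonant /t/, so it assimilates in place to [n]. /m/ precedes the alveolar consonant /z/, so it assimilates in place to [n]. /dahemtupeomzi/ → dahentupeonzi.
Rule 2 (intervocalic voicing): /p/ is a voiceless stop between vowels /u/ and /e/, so it voices to [b]. /dahentupeonzi/ → dahentubeonzi.

dahentubeonzi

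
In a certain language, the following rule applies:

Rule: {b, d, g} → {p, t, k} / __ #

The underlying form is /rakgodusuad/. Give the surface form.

/d/ is a voiced stop in word-final position, so it devoices to [t].
Surface form: [rakgodusuat].

rakgodusuat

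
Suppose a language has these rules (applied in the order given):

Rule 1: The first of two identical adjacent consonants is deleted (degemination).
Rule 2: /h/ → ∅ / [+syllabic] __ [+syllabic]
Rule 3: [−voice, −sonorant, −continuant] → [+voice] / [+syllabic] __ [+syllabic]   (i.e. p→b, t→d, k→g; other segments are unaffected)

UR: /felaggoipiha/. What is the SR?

felagoibia

Rule 1 (degemination): /gg/ is a geminate; the first /g/ deletes. /felaggoipiha/ → felagoipiha.
Rule 2 (intervocalic h-deletion): /h/ occurs between vowels /i/ and /a/, so it deletes. /felagoipiha/ → felagoipia.
Rule 3 (intervocalic voicing): /p/ is a voiceless stop between vowels /i/ and /i/, so it voices to [b]. /felagoipia/ → felagoibia.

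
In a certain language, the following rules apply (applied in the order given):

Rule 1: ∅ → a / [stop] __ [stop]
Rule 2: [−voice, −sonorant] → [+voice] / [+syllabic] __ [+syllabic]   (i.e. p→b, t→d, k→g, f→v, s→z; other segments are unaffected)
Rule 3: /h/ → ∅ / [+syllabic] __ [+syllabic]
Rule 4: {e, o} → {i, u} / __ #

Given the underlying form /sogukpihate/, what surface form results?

Rule 1 (stop-cluster a-epenthesis): /k/ and /p/ form a stop–stop cluster, so [a] is inserted between them. /sogukpihate/ → sogukapihate.
Rule 2 (intervocalic voicing): /k/ is a voiceless obstruent between vowels /u/ and /a/, so it voices to [g]. /p/ is a voiceless obstruent between vowels /a/ and /i/, so it voices to [b]. /t/ is a voiceless obstruent between vowels /a/ and /e/, so it voices to [d]. /sogukapihate/ → sogugabihade.
Rule 3 (intervocalic h-deletion): /h/ occurs between vowels /i/ and /a/, so it deletes. /sogugabihade/ → sogugabiade.
Rule 4 (final vowel raising): /e/ is a mid vowel in word-final position, so it raises to [i]. /sogugabiade/ → sogugabiadi.

sogugabiadi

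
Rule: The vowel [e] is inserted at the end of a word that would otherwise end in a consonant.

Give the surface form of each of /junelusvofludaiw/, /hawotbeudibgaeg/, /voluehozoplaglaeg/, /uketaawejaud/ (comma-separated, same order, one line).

/junelusvofludaiw/: the form ends in the consonant /w/, so [e] is inserted word-finally. → [junelusvofludaiwe].
/hawotbeudibgaeg/: the form ends in the consonant /g/, so [e] is inserted word-finally. → [hawotbeudibgaege].
/voluehozoplaglaeg/: the form ends in the consonant /g/, so [e] is inserted word-finally. → [voluehozoplaglaege].
/uketaawejaud/: the form ends in the consonant /d/, so [e] is inserted word-finally. → [uketaawejaude].

junelusvofludaiwe, hawotbeudibgaege, voluehozoplaglaege, uketaawejaude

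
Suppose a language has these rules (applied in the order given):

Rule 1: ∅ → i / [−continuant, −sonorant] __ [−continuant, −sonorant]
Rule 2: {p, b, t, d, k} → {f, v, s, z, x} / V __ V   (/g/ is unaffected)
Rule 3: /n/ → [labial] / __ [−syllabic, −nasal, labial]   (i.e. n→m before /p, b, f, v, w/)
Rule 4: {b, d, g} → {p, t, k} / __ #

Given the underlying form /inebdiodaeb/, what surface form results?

Rule 1 (stop-cluster i-epenthesis): /b/ and /d/ form a stop–stop cluster, so [i] is inserted between them. /inebdiodaeb/ → inebidiodaeb.
Rule 2 (intervocalic spirantization): /b/ is a stop between vowels /e/ and /i/, so it spirantizes to the fricative [v]. /d/ is a stop between vowels /i/ and /i/, so it spirantizes to the fricative [z]. /d/ is a stop between vowels /o/ and /a/, so it spirantizes to the fricative [z]. /inebidiodaeb/ → ineviziozaeb.
Rule 3 (nasal place assimilation): no segment meets the environment; /ineviziozaeb/ is unchanged.
Rule 4 (final devoicing): /b/ is a voiced stop in word-final position, so it devoices to [p]. /ineviziozaeb/ → ineviziozaep.

ineviziozaep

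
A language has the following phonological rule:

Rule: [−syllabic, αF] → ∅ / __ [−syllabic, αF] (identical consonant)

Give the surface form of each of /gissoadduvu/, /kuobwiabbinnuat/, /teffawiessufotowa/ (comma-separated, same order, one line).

gisoaduvu, kuobwiabinuat, tefawiesufotowa

/gissoadduvu/: /ss/ is a geminate; the first /s/ deletes. /dd/ is a geminate; the first /d/ deletes. → [gisoaduvu].
/kuobwiabbinnuat/: /bb/ is a geminate; the first /b/ deletes. /nn/ is a geminate; the first /n/ deletes. → [kuobwiabinuat].
/teffawiessufotowa/: /ff/ is a geminate; the first /f/ deletes. /ss/ is a geminate; the first /s/ deletes. → [tefawiesufotowa].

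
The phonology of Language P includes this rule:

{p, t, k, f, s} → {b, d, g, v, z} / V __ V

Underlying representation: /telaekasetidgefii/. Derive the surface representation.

Scanning /telaekasetidgefii/: /t/ at position 1 is not in the conditioning environment; /k/ is a voiceless obstruent between vowels /e/ and /a/, so it voices to [g]; /s/ is a voiceless obstruent between vowels /a/ and /e/, so it voices to [z]; /t/ is a voiceless obstruent between vowels /e/ and /i/, so it voices to [d]; /f/ is a voiceless obstruent between vowels /e/ and /i/, so it voices to [v].
Result: [telaegazedidgevii].

telaegazedidgevii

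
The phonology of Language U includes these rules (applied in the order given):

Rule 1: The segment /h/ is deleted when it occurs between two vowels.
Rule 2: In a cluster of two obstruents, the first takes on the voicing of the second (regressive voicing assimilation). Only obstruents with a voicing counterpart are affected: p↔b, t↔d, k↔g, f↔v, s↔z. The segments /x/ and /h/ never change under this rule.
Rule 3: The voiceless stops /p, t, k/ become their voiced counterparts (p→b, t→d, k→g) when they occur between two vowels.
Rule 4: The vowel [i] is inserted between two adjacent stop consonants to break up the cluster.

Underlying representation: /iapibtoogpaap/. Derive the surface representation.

Rule 1 (intervocalic h-deletion): no segment meets the environment; /iapibtoogpaap/ is unchanged.
Rule 2 (regressive voicing assimilation): /b/ precedes the voiceless obstruent /t/, so it devoices to [p] by assimilation. /g/ precedes the voiceless obstruent /p/, so it devoices to [k] by assimilation. /iapibtoogpaap/ → iapiptookpaap.
Rule 3 (intervocalic voicing): /p/ is a voiceless stop between vowels /a/ and /i/, so it voices to [b]. /iapiptookpaap/ → iabiptookpaap.
Rule 4 (stop-cluster i-epenthesis): /p/ and /t/ form a stop–stop cluster, so [i] is inserted between them. /k/ and /p/ form a stop–stop cluster, so [i] is inserted between them. /iabiptookpaap/ → iabipitookipaap.

iabipitookipaap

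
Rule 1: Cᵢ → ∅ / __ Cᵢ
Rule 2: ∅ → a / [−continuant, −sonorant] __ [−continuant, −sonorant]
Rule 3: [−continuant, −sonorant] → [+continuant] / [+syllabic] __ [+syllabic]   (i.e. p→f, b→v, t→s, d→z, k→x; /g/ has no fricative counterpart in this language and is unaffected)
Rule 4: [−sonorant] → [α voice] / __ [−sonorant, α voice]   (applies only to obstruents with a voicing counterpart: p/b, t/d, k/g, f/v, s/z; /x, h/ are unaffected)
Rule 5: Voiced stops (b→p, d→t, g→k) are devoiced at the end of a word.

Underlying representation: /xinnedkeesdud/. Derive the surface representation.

Rule 1 (degemination): /nn/ is a geminate; the first /n/ deletes. /xinnedkeesdud/ → xinedkeesdud.
Rule 2 (stop-cluster a-epenthesis): /d/ and /k/ form a stop–stop cluster, so [a] is inserted between them. /xinedkeesdud/ → xinedakeesdud.
Rule 3 (intervocalic spirantization): /d/ is a stop between vowels /e/ and /a/, so it spirantizes to the fricative [z]. /k/ is a stop between vowels /a/ and /e/, so it spirantizes to the fricative [x]. /xinedakeesdud/ → xinezaxeesdud.
Rule 4 (regressive voicing assimilation): /s/ precedes the voiced obstruent /d/, so it voices to [z] by assimilation. /xinezaxeesdud/ → xinezaxeezdud.
Rule 5 (final devoicing): /d/ is a voiced stop in word-final position, so it devoices to [t]. /xinezaxeezdud/ → xinezaxeezdut.

xinezaxeezdut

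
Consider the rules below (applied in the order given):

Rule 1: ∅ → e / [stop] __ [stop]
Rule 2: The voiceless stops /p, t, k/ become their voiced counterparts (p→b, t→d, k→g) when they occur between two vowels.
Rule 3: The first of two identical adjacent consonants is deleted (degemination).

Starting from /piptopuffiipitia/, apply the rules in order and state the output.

Rule 1 (stop-cluster e-epenthesis): /p/ and /t/ form a stop–stop cluster, so [e] is inserted between them. /piptopuffiipitia/ → pipetopuffiipitia.
Rule 2 (intervocalic voicing): /p/ is a voiceless stop between vowels /i/ and /e/, so it voices to [b]. /t/ is a voiceless stop between vowels /e/ and /o/, so it voices to [d]. /p/ is a voiceless stop between vowels /o/ and /u/, so it voices to [b]. /p/ is a voiceless stop between vowels /i/ and /i/, so it voices to [b]. /t/ is a voiceless stop between vowels /i/ and /i/, so it voices to [d]. /pipetopuffiipitia/ → pibedobuffiibidia.
Rule 3 (degemination): /ff/ is a geminate; the first /f/ deletes. /pibedobuffiibidia/ → pibedobufiibidia.

pibedobufiibidia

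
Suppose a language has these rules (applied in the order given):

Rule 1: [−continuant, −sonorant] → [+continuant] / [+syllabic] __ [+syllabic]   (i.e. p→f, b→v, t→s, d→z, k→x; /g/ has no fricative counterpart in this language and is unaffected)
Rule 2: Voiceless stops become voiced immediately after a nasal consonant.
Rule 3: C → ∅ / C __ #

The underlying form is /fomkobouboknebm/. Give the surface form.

fomgovouvokneb

Rule 1 (intervocalic spirantization): /b/ is a stop between vowels /o/ and /o/, so it spirantizes to the fricative [v]. /b/ is a stop between vowels /u/ and /o/, so it spirantizes to the fricative [v]. /fomkobouboknebm/ → fomkovouvoknebm.
Rule 2 (post-nasal voicing): /k/ is a voiceless stop immediately after the nasal /m/, so it voices to [g]. /fomkovouvoknebm/ → fomgovouvoknebm.
Rule 3 (final cluster simplification): /m/ is the second consonant of a word-final cluster /bm/, so it deletes. /fomgovouvoknebm/ → fomgovouvokneb.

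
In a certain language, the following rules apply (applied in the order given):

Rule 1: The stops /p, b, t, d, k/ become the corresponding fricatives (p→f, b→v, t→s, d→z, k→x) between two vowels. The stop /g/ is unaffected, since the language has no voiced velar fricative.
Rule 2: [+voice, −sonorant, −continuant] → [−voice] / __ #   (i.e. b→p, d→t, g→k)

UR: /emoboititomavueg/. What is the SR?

emovoisisomavuek

Rule 1 (intervocalic spirantization): /b/ is a stop between vowels /o/ and /o/, so it spirantizes to the fricative [v]. /t/ is a stop between vowels /i/ and /i/, so it spirantizes to the fricative [s]. /t/ is a stop between vowels /i/ and /o/, so it spirantizes to the fricative [s]. /emoboititomavueg/ → emovoisisomavueg.
Rule 2 (final devoicing): /g/ is a voiced stop in word-final position, so it devoices to [k]. /emovoisisomavueg/ → emovoisisomavuek.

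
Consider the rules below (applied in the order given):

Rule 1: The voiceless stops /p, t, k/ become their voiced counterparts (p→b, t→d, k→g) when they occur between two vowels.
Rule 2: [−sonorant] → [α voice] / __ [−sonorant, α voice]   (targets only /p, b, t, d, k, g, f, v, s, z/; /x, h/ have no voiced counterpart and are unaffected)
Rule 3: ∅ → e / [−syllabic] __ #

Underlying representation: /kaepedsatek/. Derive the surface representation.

kaebetsadeke

Rule 1 (intervocalic voicing): /p/ is a voiceless stop between vowels /e/ and /e/, so it voices to [b]. /t/ is a voiceless stop between vowels /a/ and /e/, so it voices to [d]. /kaepedsatek/ → kaebedsadek.
Rule 2 (regressive voicing assimilation): /d/ precedes the voiceless obstruent /s/, so it devoices to [t] by assimilation. /kaebedsadek/ → kaebetsadek.
Rule 3 (final e-epenthesis): the form ends in the consonant /k/, so [e] is inserted word-finally. /kaebetsadek/ → kaebetsadeke.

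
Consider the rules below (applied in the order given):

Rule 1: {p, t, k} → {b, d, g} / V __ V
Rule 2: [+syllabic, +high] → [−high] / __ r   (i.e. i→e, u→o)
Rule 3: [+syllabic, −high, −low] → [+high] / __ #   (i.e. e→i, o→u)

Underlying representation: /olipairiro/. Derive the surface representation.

Rule 1 (intervocalic voicing): /p/ is a voiceless stop between vowels /i/ and /a/, so it voices to [b]. /olipairiro/ → olibairiro.
Rule 2 (pre-rhotic lowering): /i/ is a high vowel immediately before /r/, so it lowers to [e]. /i/ is a high vowel immediately before /r/, so it lowers to [e]. /olibairiro/ → olibaerero.
Rule 3 (final vowel raising): /o/ is a mid vowel in word-final position, so it raises to [u]. /olibaerero/ → olibaereru.

olibaereru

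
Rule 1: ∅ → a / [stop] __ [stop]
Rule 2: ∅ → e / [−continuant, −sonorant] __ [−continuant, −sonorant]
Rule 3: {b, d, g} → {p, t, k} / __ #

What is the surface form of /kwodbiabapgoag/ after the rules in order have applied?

Rule 1 (stop-cluster a-epenthesis): /d/ and /b/ form a stop–stop cluster, so [a] is inserted between them. /p/ and /g/ form a stop–stop cluster, so [a] is inserted between them. /kwodbiabapgoag/ → kwodabiabapagoag.
Rule 2 (stop-cluster e-epenthesis): no segment meets the environment; /kwodabiabapagoag/ is unchanged.
Rule 3 (final devoicing): /g/ is a voiced stop in word-final position, so it devoices to [k]. /kwodabiabapagoag/ → kwodabiabapagoak.

kwodabiabapagoak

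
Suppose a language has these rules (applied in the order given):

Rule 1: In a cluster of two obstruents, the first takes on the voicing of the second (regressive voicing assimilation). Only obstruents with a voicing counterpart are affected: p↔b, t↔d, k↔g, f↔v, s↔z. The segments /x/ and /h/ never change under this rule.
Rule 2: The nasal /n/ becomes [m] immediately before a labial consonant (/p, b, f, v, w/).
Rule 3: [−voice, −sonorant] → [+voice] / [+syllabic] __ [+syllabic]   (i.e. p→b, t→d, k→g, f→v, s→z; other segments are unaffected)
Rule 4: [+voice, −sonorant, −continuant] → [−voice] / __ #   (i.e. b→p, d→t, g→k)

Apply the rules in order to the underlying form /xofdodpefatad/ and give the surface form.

Rule 1 (regressive voicing assimilation): /f/ precedes the voiced obstruent /d/, so it voices to [v] by assimilation. /d/ precedes the voiceless obstruent /p/, so it devoices to [t] by assimilation. /xofdodpefatad/ → xovdotpefatad.
Rule 2 (nasal place assimilation): no segment meets the environment; /xovdotpefatad/ is unchanged.
Rule 3 (intervocalic voicing): /f/ is a voiceless obstruent between vowels /e/ and /a/, so it voices to [v]. /t/ is a voiceless obstruent between vowels /a/ and /a/, so it voices to [d]. /xovdotpefatad/ → xovdotpevadad.
Rule 4 (final devoicing): /d/ is a voiced stop in word-final position, so it devoices to [t]. /xovdotpevadad/ → xovdotpevadat.

xovdotpevadat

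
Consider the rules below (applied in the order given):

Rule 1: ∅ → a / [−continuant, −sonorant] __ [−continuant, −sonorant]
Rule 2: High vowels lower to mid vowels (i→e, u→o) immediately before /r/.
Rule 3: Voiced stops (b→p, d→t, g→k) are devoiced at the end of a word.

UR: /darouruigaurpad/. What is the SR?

darooruigaorpat

Rule 1 (stop-cluster a-epenthesis): no segment meets the environment; /darouruigaurpad/ is unchanged.
Rule 2 (pre-rhotic lowering): /u/ is a high vowel immediately before /r/, so it lowers to [o]. /u/ is a high vowel immediately before /r/, so it lowers to [o]. /darouruigaurpad/ → darooruigaorpad.
Rule 3 (final devoicing): /d/ is a voiced stop in word-final position, so it devoices to [t]. /darooruigaorpad/ → darooruigaorpat.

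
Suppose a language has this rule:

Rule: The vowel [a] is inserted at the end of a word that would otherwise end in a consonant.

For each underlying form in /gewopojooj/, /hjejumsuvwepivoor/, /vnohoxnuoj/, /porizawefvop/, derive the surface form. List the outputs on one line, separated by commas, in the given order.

/gewopojooj/: the form ends in the consonant /j/, so [a] is inserted word-finally. → [gewopojooja].
/hjejumsuvwepivoor/: the form ends in the consonant /r/, so [a] is inserted word-finally. → [hjejumsuvwepivoora].
/vnohoxnuoj/: the form ends in the consonant /j/, so [a] is inserted word-finally. → [vnohoxnuoja].
/porizawefvop/: the form ends in the consonant /p/, so [a] is inserted word-finally. → [porizawefvopa].

gewopojooja, hjejumsuvwepivoora, vnohoxnuoja, porizawefvopa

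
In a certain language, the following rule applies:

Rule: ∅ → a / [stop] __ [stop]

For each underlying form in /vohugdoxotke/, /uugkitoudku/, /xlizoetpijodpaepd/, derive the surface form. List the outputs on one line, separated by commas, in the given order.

vohugadoxotake, uugakitoudaku, xlizoetapijodapaepad

/vohugdoxotke/: /g/ and /d/ form a stop–stop cluster, so [a] is inserted between them. /t/ and /k/ form a stop–stop cluster, so [a] is inserted between them. → [vohugadoxotake].
/uugkitoudku/: /g/ and /k/ form a stop–stop cluster, so [a] is inserted between them. /d/ and /k/ form a stop–stop cluster, so [a] is inserted between them. → [uugakitoudaku].
/xlizoetpijodpaepd/: /t/ and /p/ form a stop–stop cluster, so [a] is inserted between them. /d/ and /p/ form a stop–stop cluster, so [a] is inserted between them. /p/ and /d/ form a stop–stop cluster, so [a] is inserted between them. → [xlizoetapijodapaepad].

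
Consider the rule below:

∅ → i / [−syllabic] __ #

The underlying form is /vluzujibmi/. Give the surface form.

vluzujibmi

No segment of /vluzujibmi/ meets the structural description of the rule, so the form surfaces unchanged.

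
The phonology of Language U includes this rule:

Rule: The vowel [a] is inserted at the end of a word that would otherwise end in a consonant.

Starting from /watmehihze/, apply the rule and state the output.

No segment of /watmehihze/ meets the structural description of the rule, so the form surfaces unchanged.

watmehihze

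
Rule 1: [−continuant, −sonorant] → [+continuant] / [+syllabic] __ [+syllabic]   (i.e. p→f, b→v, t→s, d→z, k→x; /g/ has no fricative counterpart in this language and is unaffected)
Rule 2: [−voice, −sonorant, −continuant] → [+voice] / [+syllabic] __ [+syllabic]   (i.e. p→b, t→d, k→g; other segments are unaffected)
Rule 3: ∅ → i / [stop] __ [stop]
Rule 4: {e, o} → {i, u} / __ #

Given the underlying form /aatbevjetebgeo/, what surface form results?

Rule 1 (intervocalic spirantization): /t/ is a stop between vowels /e/ and /e/, so it spirantizes to the fricative [s]. /aatbevjetebgeo/ → aatbevjesebgeo.
Rule 2 (intervocalic voicing): no segment meets the environment; /aatbevjesebgeo/ is unchanged.
Rule 3 (stop-cluster i-epenthesis): /t/ and /b/ form a stop–stop cluster, so [i] is inserted between them. /b/ and /g/ form a stop–stop cluster, so [i] is inserted between them. /aatbevjesebgeo/ → aatibevjesebigeo.
Rule 4 (final vowel raising): /o/ is a mid vowel in word-final position, so it raises to [u]. /aatibevjesebigeo/ → aatibevjesebigeu.

aatibevjesebigeu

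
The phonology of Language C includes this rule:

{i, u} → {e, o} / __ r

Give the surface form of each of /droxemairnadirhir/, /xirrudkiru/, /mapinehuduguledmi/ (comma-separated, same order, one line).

droxemaernaderher, xerrudkeru, mapinehuduguledmi

/droxemairnadirhir/: /i/ is a high vowel immediately before /r/, so it lowers to [e]. /i/ is a high vowel immediately before /r/, so it lowers to [e]. /i/ is a high vowel immediately before /r/, so it lowers to [e]. → [droxemaernaderher].
/xirrudkiru/: /i/ is a high vowel immediately before /r/, so it lowers to [e]. /i/ is a high vowel immediately before /r/, so it lowers to [e]. → [xerrudkeru].
/mapinehuduguledmi/: the rule's environment is not met; surfaces unchanged as [mapinehuduguledmi].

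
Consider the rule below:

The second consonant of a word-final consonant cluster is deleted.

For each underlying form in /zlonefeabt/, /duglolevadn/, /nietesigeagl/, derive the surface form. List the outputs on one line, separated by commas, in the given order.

zlonefeab, duglolevad, nietesigeag

/zlonefeabt/: /t/ is the second consonant of a word-final cluster /bt/, so it deletes. → [zlonefeab].
/duglolevadn/: /n/ is the second consonant of a word-final cluster /dn/, so it deletes. → [duglolevad].
/nietesigeagl/: /l/ is the second consonant of a word-final cluster /gl/, so it deletes. → [nietesigeag].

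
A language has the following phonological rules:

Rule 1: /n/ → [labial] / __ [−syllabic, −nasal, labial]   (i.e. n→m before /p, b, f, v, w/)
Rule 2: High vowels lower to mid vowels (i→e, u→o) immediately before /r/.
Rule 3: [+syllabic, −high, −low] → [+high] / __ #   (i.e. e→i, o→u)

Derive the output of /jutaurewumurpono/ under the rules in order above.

jutaorewumorponu

Rule 1 (nasal place assimilation): no segment meets the environment; /jutaurewumurpono/ is unchanged.
Rule 2 (pre-rhotic lowering): /u/ is a high vowel immediately before /r/, so it lowers to [o]. /u/ is a high vowel immediately before /r/, so it lowers to [o]. /jutaurewumurpono/ → jutaorewumorpono.
Rule 3 (final vowel raising): /o/ is a mid vowel in word-final position, so it raises to [u]. /jutaorewumorpono/ → jutaorewumorponu.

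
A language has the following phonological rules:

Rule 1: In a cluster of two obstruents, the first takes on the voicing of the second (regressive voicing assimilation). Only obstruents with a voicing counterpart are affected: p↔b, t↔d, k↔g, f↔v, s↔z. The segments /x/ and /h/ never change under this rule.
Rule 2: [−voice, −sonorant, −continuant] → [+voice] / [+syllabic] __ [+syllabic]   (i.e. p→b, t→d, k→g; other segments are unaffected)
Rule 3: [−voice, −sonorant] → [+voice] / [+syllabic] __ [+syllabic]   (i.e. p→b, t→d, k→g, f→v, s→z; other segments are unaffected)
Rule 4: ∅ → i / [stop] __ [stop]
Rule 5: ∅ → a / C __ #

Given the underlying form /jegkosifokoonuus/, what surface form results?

Rule 1 (regressive voicing assimilation): /g/ precedes the voiceless obstruent /k/, so it devoices to [k] by assimilation. /jegkosifokoonuus/ → jekkosifokoonuus.
Rule 2 (intervocalic voicing): /k/ is a voiceless stop between vowels /o/ and /o/, so it voices to [g]. /jekkosifokoonuus/ → jekkosifogoonuus.
Rule 3 (intervocalic voicing): /s/ is a voiceless obstruent between vowels /o/ and /i/, so it voices to [z]. /f/ is a voiceless obstruent between vowels /i/ and /o/, so it voices to [v]. /jekkosifogoonuus/ → jekkozivogoonuus.
Rule 4 (stop-cluster i-epenthesis): /k/ and /k/ form a stop–stop cluster, so [i] is inserted between them. /jekkozivogoonuus/ → jekikozivogoonuus.
Rule 5 (final a-epenthesis): the form ends in the consonant /s/, so [a] is inserted word-finally. /jekikozivogoonuus/ → jekikozivogoonuusa.

jekikozivogoonuusa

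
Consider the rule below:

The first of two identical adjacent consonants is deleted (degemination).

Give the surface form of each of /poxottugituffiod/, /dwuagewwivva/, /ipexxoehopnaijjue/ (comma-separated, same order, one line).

/poxottugituffiod/: /tt/ is a geminate; the first /t/ deletes. /ff/ is a geminate; the first /f/ deletes. → [poxotugitufiod].
/dwuagewwivva/: /ww/ is a geminate; the first /w/ deletes. /vv/ is a geminate; the first /v/ deletes. → [dwuagewiva].
/ipexxoehopnaijjue/: /xx/ is a geminate; the first /x/ deletes. /jj/ is a geminate; the first /j/ deletes. → [ipexoehopnaijue].

poxotugitufiod, dwuagewiva, ipexoehopnaijue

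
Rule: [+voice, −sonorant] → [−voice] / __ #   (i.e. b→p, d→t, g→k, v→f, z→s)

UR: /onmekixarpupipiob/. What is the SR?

/b/ is a voiced obstruent in word-final position, so it devoices to [p].
Surface form: [onmekixarpupipiop].

onmekixarpupipiop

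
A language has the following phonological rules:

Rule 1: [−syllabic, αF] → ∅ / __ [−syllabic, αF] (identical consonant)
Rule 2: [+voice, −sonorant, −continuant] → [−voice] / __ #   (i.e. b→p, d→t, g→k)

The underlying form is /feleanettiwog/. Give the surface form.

feleanetiwok

Rule 1 (degemination): /tt/ is a geminate; the first /t/ deletes. /feleanettiwog/ → feleanetiwog.
Rule 2 (final devoicing): /g/ is a voiced stop in word-final position, so it devoices to [k]. /feleanetiwog/ → feleanetiwok.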